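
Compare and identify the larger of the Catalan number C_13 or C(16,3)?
C_13 = C(26,13)/(13+1) = 10,400,600/14 = 742,900; C(16,3) = 560.
Final answer: C_13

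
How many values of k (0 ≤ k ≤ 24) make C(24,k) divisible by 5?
Checking C(24,k) mod 5 for k = 0..24: none are divisible by 5. Count = 0.

Answer: 0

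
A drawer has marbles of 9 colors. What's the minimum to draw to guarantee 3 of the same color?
19

Explanation: Worst case: 2 of each = 18. One more: 19.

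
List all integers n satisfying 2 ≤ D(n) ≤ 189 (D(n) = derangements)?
3, 4, 5

Using D(n) = (n−1)[D(n−1) + D(n−2)] with D(1)=0, D(2)=1: D(2)=1; D(3)=2; D(4)=9; D(5)=44; D(6)=265. So valid n = 3, 4, 5.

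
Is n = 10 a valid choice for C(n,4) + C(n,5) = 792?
No

Working:
C(10,4) + C(10,5) = 210 + 252 = 462, which does not equal 792.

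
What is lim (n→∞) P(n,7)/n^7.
1

Explanation: P(n,7) = n(n-1)···(n-6) ≈ n^7 for large n. Limit = 1.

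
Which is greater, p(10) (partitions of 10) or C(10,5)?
Pentagonal recurrence p(n) = p(n−1) + p(n−2) − p(n−5) − p(n−7) + …: p(10) = p(9) + p(8) − p(5) − p(3) = 30 + 22 − 7 − 3 = 42; C(10,5) = 252.

Answer: C(10,5)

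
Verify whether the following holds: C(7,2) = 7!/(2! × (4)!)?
False

Solution: The correct denominator is 2!×5!, giving C(7,2) = 21; the stated RHS is 7!/(2!×4!) = 105 ≠ 21, so the statement does not hold.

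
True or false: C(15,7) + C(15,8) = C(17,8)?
Pascal's identity gives C(16,8) = 12,870, whereas C(17,8) = 24,310.
Final answer: False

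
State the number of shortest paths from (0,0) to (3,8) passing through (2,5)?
84

Solution: To (2,5): C(7,2)=21. From there: C(4,1)=4. Total: 84.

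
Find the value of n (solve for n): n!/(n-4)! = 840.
7

Working:
n!/(n-4)! = n×(n-1)×(n-2)×(n-3), a product of 4 consecutive integers ≈ (n−1.5)^4. 840^(1/4) + 1.5 ≈ 6.9; check n = 7: 7×6×5×4 = 840 ✓. So n = 7.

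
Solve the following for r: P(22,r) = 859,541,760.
P(22,r) = 22·21·…·(22−r+1), a product of r factors. Multiplying down from 22: 22 = 22; 22·21 = 462; 22·21·20 = 9,240; 22·21·20·19 = 175,560; 22·21·20·19·18 = 3,160,080; 22·21·20·19·18·17 = 53,721,360; 22·21·20·19·18·17·16 = 859,541,760 ✓ (7 factors). So r = 7.
Final answer: 7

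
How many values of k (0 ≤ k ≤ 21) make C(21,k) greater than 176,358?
6

Working:
Row 21 is unimodal and symmetric about k=21/2. C(21,7)=116,280 ≤ 176,358; C(21,8)=203,490 > 176,358; by symmetry C(21,k) > 176,358 for k = 8..13. That's 13 - 8 + 1 = 6 values.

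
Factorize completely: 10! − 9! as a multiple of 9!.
10! − 9! = 10·9! − 9! = (10 − 1)·9! = 9 × 9! = 3,265,920.

Answer: 9 × 9! = 3,265,920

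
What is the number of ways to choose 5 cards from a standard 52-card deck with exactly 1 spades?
1,069,263

Explanation: 13 spades and 39 non-spades: C(13,1) × C(39,4) = 13 × 82251 = 1,069,263.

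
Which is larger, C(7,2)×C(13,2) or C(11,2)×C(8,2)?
C(7,2)×C(13,2)

Working:
C(7,2)×C(13,2)=1,638, C(11,2)×C(8,2)=1,540.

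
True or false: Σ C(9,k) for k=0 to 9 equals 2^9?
True

Binomial theorem: Σ C(9,k) = (1+1)^9 = 2^9 = 512; RHS 2^9 = 512.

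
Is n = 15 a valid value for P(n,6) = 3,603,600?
Yes

Solution: P(15,6) = 15·14·13·12·11·10 = 3,603,600, which equals 3,603,600.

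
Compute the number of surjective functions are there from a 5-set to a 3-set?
150

Onto functions = 3! × S(5,3)
First compute S(5,3) via recurrence:
Using the Stirling recurrence: S(n,k) = k·S(n-1,k) + S(n-1,k-1)
S(5,3) = 3·S(4,3) + S(4,2)
         = 3·6 + 7
         = 18 + 7
         = 25
Then: 6 × 25 = 150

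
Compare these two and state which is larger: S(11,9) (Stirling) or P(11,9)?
P(11,9)

Working:
S(11,9) = 9·S(10,9) + S(10,8) = 9·45 + 750 = 1,155; P(11,9) = 19,958,400.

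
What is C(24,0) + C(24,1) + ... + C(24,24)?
16,777,216

Sum of binomial coefficients = 2^24 = 16,777,216.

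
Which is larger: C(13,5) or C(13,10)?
C(13,5)

C(13,5)=1,287, C(13,10)=286.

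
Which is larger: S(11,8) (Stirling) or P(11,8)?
P(11,8)

Explanation: S(11,8) = 8·S(10,8) + S(10,7) = 8·750 + 5,880 = 11,880; P(11,8) = 6,652,800.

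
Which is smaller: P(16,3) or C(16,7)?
P(16,3)

Solution: P(16,3)=3,360, C(16,7)=11,440.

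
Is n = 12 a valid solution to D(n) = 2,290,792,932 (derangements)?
No

Working:
D(12) = (12-1)·[D(11) + D(10)] = 11·[14,684,570 + 1,334,961] = 176,214,841, which does not equal 2,290,792,932.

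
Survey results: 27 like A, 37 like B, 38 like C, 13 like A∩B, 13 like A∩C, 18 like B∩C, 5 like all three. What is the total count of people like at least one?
63

Solution: |A∪B∪C| = 27+37+38-13-13-18+5 = 63.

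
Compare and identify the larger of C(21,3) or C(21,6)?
C(21,6)
C(21,3)=1,330, C(21,6)=54,264.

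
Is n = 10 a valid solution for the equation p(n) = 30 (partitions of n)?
No

Explanation: Pentagonal recurrence p(n) = p(n−1) + p(n−2) − p(n−5) − p(n−7) + …: p(10) = p(9) + p(8) − p(5) − p(3) = 30 + 22 − 7 − 3 = 42, which does not equal 30.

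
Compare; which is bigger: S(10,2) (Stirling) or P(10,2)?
S(10,2)

Explanation: S(10,2) = 2·S(9,2) + S(9,1) = 2·255 + 1 = 511; P(10,2) = 90.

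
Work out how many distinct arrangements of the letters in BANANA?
60

Explanation: Word has 6 letters (B=1, A=3, N=2). Arrangements: 6!/Π(k!) = 60.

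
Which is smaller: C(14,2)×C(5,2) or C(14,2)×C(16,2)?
C(14,2)×C(5,2)=910, C(14,2)×C(16,2)=10,920.

Answer: C(14,2)×C(5,2)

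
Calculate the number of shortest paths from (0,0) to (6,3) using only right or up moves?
Choose 6 rights from 9 moves: C(9,6) = 84.

Answer: 84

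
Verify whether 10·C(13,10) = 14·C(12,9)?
False
Absorption identity k·C(n,k) = n·C(n-1,k-1). LHS = 10·286 = 2,860; RHS = 14·220 = 3,080.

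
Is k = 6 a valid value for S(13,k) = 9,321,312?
Yes

Explanation: S(13,6) = 6·S(12,6) + S(12,5) = 6·1,323,652 + 1,379,400 = 9,321,312, which equals 9,321,312.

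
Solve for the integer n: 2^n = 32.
5

Explanation: 2^5 = 32, so n = 5.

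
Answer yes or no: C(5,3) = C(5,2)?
Yes
Symmetry C(n,k) = C(n,n-k): C(5,3) = 10 and C(5,2) = 10. Both sides agree, so the statement holds.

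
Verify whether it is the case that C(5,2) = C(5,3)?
True

Solution: Symmetry C(n,k) = C(n,n-k): C(5,2) = 10 and C(5,3) = 10. Both sides agree, so the statement holds.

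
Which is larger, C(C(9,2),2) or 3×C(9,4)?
C(C(9,2),2)
C(C(9,2),2)=630, 3×C(9,4)=378.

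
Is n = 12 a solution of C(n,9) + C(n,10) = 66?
No

Working:
C(12,9) + C(12,10) = 220 + 66 = 286, which does not equal 66.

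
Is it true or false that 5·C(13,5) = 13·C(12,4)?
True

Explanation: Absorption identity k·C(n,k) = n·C(n-1,k-1). LHS = 5·1287 = 6,435; RHS = 13·495 = 6,435.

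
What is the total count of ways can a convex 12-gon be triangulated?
16,796

Explanation: Using the Catalan number formula: C_n = C(2n, n) / (n+1)
C_10 = C(20, 10) / (10+1)
     = 184756 / 11
     = 16,796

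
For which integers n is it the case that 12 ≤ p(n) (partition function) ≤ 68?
7, 8, 9, 10, 11

Tabulating p(n) via p(n) = p(n−1) + p(n−2) − p(n−5) − p(n−7) + …: p(6)=11; p(7)=15; p(8)=22; p(9)=30; p(10)=42; p(11)=56; p(12)=77. So valid n = 7, 8, 9, 10, 11.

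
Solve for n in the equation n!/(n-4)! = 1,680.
n!/(n-4)! = n×(n-1)×(n-2)×(n-3), a product of 4 consecutive integers ≈ (n−1.5)^4. 1,680^(1/4) + 1.5 ≈ 7.9; check n = 8: 8×7×6×5 = 1,680 ✓. So n = 8.

Answer: 8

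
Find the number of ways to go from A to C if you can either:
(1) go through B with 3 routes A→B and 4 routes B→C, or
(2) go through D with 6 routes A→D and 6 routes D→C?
48

Explanation: Route via B: 3×4=12. Route via D: 6×6=36. Total: 48.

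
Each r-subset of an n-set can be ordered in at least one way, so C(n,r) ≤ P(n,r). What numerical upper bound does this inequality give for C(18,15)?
P(18,15) = 18·17·16·15·14·13·12·11·10·9·8·7·6·5·4 = 1,067,062,284,288,000, so C(18,15) ≤ 1,067,062,284,288,000. (The bound is loose by a factor of 15! = 1,307,674,368,000: C(18,15) = 1,067,062,284,288,000/1,307,674,368,000 = 816.)

Answer: 1,067,062,284,288,000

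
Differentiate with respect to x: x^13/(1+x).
(13x^12(1+x) - x^13)/(1+x)²

Working:
Quotient rule: [13x^{12}(1+x) - x^13]/(1+x)².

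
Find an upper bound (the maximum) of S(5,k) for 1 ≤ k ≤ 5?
25

Explanation: Row S(5,k) for k = 1..5 (via S(n,k) = k·S(n−1,k) + S(n−1,k−1)): 1, 15, 25, 10, 1. The row is unimodal; maximum at k = 3: 25.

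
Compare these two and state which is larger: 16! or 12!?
16!

Solution: 16!=20,922,789,888,000, 12!=479,001,600. 16! > 12!.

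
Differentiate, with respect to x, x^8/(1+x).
(8x^7(1+x) - x^8)/(1+x)²

Explanation: Quotient rule: [8x^{7}(1+x) - x^8]/(1+x)².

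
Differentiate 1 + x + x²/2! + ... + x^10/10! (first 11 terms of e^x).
1 + x + x²/2! + ... + x^9/9!
Differentiating term by term gives the first 10 terms of e^x.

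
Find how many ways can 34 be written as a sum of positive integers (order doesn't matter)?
Pentagonal recurrence p(n) = p(n−1) + p(n−2) − p(n−5) − p(n−7) + …: p(34) = p(33) + p(32) − p(29) − p(27) + p(22) + p(19) − p(12) − p(8) = 10,143 + 8,349 − 4,565 − 3,010 + 1,002 + 490 − 77 − 22 = 12,310.

Answer: 12,310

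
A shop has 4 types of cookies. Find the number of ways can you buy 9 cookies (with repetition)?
220

Stars and bars: C(9+4-1, 9) = C(12, 9) = 220.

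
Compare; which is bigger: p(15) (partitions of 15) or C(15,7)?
C(15,7)

Explanation: Pentagonal recurrence p(n) = p(n−1) + p(n−2) − p(n−5) − p(n−7) + …: p(15) = p(14) + p(13) − p(10) − p(8) + p(3) + p(0) = 135 + 101 − 42 − 22 + 3 + 1 = 176; C(15,7) = 6,435.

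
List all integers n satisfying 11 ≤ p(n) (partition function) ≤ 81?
6, 7, 8, 9, 10, 11, 12

Solution: Tabulating p(n) via p(n) = p(n−1) + p(n−2) − p(n−5) − p(n−7) + …: p(5)=7; p(6)=11; p(7)=15; p(8)=22; p(9)=30; p(10)=42; p(11)=56; p(12)=77; p(13)=101. So valid n = 6, 7, 8, 9, 10, 11, 12.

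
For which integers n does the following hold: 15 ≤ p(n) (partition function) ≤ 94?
7, 8, 9, 10, 11, 12

Working:
Tabulating p(n) via p(n) = p(n−1) + p(n−2) − p(n−5) − p(n−7) + …: p(6)=11; p(7)=15; p(8)=22; p(9)=30; p(10)=42; p(11)=56; p(12)=77; p(13)=101. So valid n = 7, 8, 9, 10, 11, 12.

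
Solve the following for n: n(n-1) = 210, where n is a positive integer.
n² − n − 210 = 0, so n = (1 ± √(1 + 4·210))/2 = (1 ± √841)/2 = (1 ± 29)/2, i.e. n = 15 or n = -14. Taking the positive root, n = 15 (check: 15×14 = 210).

Answer: 15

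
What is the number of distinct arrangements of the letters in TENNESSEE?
3,780

Working:
Word has 9 letters (T=1, E=4, N=2, S=2). Arrangements: 9!/Π(k!) = 3,780.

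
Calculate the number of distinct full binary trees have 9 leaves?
1,430
Using the Catalan number formula: C_n = C(2n, n) / (n+1)
C_8 = C(16, 8) / (8+1)
     = 12870 / 9
     = 1,430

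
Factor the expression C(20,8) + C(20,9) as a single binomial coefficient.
By Pascal's identity: C(20,8) + C(20,9) = C(21,9) = 293,930.

Answer: C(21,9)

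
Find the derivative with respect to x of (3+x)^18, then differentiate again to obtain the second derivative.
306(3+x)^16

Explanation: First derivative: 18(3+x)^{17}. Second derivative: 18·17·(3+x)^{16} = 306(3+x)^{16}.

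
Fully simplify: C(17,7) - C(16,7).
8,008

Solution: C(17,7) - C(16,7) = C(16,6) = 8,008.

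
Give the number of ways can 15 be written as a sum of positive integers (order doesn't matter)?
176

Working:
Pentagonal recurrence p(n) = p(n−1) + p(n−2) − p(n−5) − p(n−7) + …: p(15) = p(14) + p(13) − p(10) − p(8) + p(3) + p(0) = 135 + 101 − 42 − 22 + 3 + 1 = 176.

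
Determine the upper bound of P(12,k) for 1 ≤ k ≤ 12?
479,001,600

P(12,k) increases in k, so maximum at k = 12: 12! = 479,001,600.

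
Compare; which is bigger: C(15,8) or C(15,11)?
C(15,8)
C(15,8)=6,435, C(15,11)=1,365.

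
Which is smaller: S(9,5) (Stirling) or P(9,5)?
S(9,5)

S(9,5) = 5·S(8,5) + S(8,4) = 5·1,050 + 1,701 = 6,951; P(9,5) = 15,120.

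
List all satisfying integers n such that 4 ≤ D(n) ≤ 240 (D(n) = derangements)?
4, 5

Solution: Using D(n) = (n−1)[D(n−1) + D(n−2)] with D(1)=0, D(2)=1: D(3)=2; D(4)=9; D(5)=44; D(6)=265. So valid n = 4, 5.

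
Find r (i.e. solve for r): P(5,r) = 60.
3

Reasoning: P(5,r) = 5·4·…·(5−r+1), a product of r factors. Multiplying down from 5: 5 = 5; 5·4 = 20; 5·4·3 = 60 ✓ (3 factors). So r = 3.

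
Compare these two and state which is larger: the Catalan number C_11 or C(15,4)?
C_11

Working:
C_11 = C(22,11)/(11+1) = 705,432/12 = 58,786; C(15,4) = 1,365.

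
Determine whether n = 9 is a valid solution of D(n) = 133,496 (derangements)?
Yes
D(9) = (9-1)·[D(8) + D(7)] = 8·[14,833 + 1,854] = 133,496, which equals 133,496.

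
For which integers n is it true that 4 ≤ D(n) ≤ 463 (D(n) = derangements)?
4, 5, 6

Using D(n) = (n−1)[D(n−1) + D(n−2)] with D(1)=0, D(2)=1: D(3)=2; D(4)=9; D(5)=44; D(6)=265; D(7)=1,854. So valid n = 4, 5, 6.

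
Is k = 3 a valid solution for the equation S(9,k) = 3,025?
Yes

Working:
S(9,3) = 3·S(8,3) + S(8,2) = 3·966 + 127 = 3,025, which equals 3,025.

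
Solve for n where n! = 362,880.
9

Working:
n! is strictly increasing. 7! = 5,040, 8! = 40,320, 9! = 362,880 ✓. So n = 9.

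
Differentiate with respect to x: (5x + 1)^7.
35(5x + 1)^6

Reasoning: Chain rule: 7(5x+1)^{6} × 5 = 35(5x+1)^{6}.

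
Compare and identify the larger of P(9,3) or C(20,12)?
C(20,12)

Solution: P(9,3)=504, C(20,12)=125,970.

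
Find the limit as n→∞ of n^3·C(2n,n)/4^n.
∞

Explanation: C(2n,n) ~ 4^n/√(πn), so n^3·C(2n,n)/4^n ~ n^(3 − 1/2)/√π → ∞.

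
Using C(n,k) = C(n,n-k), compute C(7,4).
35

Explanation: C(7,4) = C(7,3) = 35.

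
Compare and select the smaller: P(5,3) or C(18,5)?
P(5,3)

Explanation: P(5,3)=60, C(18,5)=8,568.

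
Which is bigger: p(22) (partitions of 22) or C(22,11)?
Pentagonal recurrence p(n) = p(n−1) + p(n−2) − p(n−5) − p(n−7) + …: p(22) = p(21) + p(20) − p(17) − p(15) + p(10) + p(7) − p(0) = 792 + 627 − 297 − 176 + 42 + 15 − 1 = 1,002; C(22,11) = 705,432.

Answer: C(22,11)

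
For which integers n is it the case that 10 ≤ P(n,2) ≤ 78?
P(3,2)=6; P(4,2)=12; P(5,2)=20; P(6,2)=30; P(7,2)=42; P(8,2)=56; P(9,2)=72; P(10,2)=90. So valid n = 4, 5, 6, 7, 8, 9.

Answer: 4, 5, 6, 7, 8, 9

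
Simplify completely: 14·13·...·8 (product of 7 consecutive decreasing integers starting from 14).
17,297,280
This is P(14,7) = 14!/(7)! = 17,297,280.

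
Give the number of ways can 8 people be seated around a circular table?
5,040

Working:
Circular arrangements: (8-1)! = 5,040.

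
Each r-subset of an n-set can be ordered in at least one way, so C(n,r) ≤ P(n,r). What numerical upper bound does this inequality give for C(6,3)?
120
P(6,3) = 6·5·4 = 120, so C(6,3) ≤ 120. (The bound is loose by a factor of 3! = 6: C(6,3) = 120/6 = 20.)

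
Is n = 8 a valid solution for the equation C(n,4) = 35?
No

Reasoning: C(8,4) = 8·7·6·5/4! = 1,680/24 = 70, which does not equal 35.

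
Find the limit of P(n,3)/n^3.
1

Reasoning: P(n,3) = n(n-1)(n-2) ≈ n^3 for large n. Limit = 1.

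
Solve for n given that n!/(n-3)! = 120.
6

n!/(n-3)! = n×(n-1)×(n-2), a product of 3 consecutive integers ≈ (n−1)^3. 120^(1/3) + 1 ≈ 5.9; check n = 6: 6×5×4 = 120 ✓. So n = 6.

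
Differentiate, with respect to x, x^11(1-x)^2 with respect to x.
11x^10(1-x)^2 - 2x^11(1-x)^1

Working:
Product rule: 11x^{10}(1-x)^{2} + x^11·(-2)(1-x)^{1}.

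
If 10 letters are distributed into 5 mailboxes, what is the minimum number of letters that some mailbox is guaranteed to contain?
2

Explanation: Pigeonhole: ⌈10/5⌉ = 2.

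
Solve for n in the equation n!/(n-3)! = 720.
10
n!/(n-3)! = n×(n-1)×(n-2), a product of 3 consecutive integers ≈ (n−1)^3. 720^(1/3) + 1 ≈ 10.0; check n = 10: 10×9×8 = 720 ✓. So n = 10.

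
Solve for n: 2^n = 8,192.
13
8,192 = 1,024 × 8 = 2^10 × 2^3 = 2^13, so n = 13.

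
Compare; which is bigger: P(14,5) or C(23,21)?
P(14,5)

Solution: P(14,5)=240,240, C(23,21)=253.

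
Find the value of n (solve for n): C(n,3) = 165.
11

Reasoning: C(n,3) = n(n−1)(n−2)/3! is increasing in n, and n(n−1)(n−2) = 3!·165 = 990 ≈ (n−1)^3 gives n ≈ 11.0. Check: C(9,3) = 84, C(10,3) = 120, C(11,3) = 165 ✓. So n = 11.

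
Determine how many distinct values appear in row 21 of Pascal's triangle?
11

Explanation: Row 21 has entries C(21,0)..C(21,21); by symmetry C(21,k)=C(21,21-k), giving 11 distinct values.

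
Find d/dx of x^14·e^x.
(14x^13 + x^14)e^x

Solution: Product rule: d/dx[x^14]·e^x + x^14·d/dx[e^x] = 14x^{13}e^x + x^14e^x.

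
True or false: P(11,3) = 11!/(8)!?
Permutation formula P(n,k) = n!/(n-k)!: 11!/8! = 39,916,800/40,320 = 990 = P(11,3). The statement holds.

Answer: True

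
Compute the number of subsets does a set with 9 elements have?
512

Explanation: Each element can be included or excluded: 2^9 = 512.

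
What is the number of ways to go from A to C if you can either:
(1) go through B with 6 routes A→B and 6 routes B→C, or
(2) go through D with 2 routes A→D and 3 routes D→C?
Route via B: 6×6=36. Route via D: 2×3=6. Total: 42.
Final answer: 42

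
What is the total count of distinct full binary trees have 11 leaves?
16,796
Using the Catalan number formula: C_n = C(2n, n) / (n+1)
C_10 = C(20, 10) / (10+1)
     = 184756 / 11
     = 16,796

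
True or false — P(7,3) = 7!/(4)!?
Permutation formula P(n,k) = n!/(n-k)!: 7!/4! = 5,040/24 = 210 = P(7,3). The statement holds.

Answer: True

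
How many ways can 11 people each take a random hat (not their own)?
14,684,570

Reasoning: Using D(n) = (n-1)[D(n-1) + D(n-2)]:
D(11) = (11-1) × [D(10) + D(9)]
      = 10 × [1334961 + 133496]
      = 10 × 1468457
      = 14,684,570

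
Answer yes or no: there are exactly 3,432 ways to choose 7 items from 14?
C(14,7) = 3,432.

Answer: Yes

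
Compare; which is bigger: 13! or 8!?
13!=6,227,020,800, 8!=40,320. 13! > 8!.

Answer: 13!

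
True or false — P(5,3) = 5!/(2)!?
Permutation formula P(n,k) = n!/(n-k)!: 5!/2! = 120/2 = 60 = P(5,3). The statement holds.

Answer: True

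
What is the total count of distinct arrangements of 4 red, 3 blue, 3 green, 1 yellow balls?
46,200

Working:
Multinomial: 11!/(4! × 3! × 3! × 1!) = 46,200.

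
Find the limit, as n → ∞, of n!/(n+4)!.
0
n!/(n+4)! = 1/[(n+1)(n+2)···(n+4)] → 0 as n → ∞.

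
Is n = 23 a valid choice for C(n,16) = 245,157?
Yes

Explanation: C(23,16) = 23·22·21·20·19·18·17·16·15·14·13·12·11·10·9·8/16! = 5,129,368,400,572,416,000/20,922,789,888,000 = 245,157, which equals 245,157.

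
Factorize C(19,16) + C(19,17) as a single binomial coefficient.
C(20,17)

Reasoning: By Pascal's identity: C(19,16) + C(19,17) = C(20,17) = 1,140.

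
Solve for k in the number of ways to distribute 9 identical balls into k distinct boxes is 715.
5

Working:
Stars and bars: the count is C(9+k−1, k−1), increasing in k. k=3: C(11,2) = 55, k=4: C(12,3) = 220, k=5: C(13,4) = 715 ✓. So k = 5.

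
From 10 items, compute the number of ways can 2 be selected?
45
C(10,2) = 10! / (2! × (10-2)!)
         = 10! / (2! × 8!)
         = 45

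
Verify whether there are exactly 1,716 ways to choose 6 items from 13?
C(13,6) = 1,716.
Final answer: True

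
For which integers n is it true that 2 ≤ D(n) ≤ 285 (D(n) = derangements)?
3, 4, 5, 6

Using D(n) = (n−1)[D(n−1) + D(n−2)] with D(1)=0, D(2)=1: D(2)=1; D(3)=2; D(4)=9; D(5)=44; D(6)=265; D(7)=1,854. So valid n = 3, 4, 5, 6.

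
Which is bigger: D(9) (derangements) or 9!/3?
D(9)

D(9) = (9-1)·[D(8) + D(7)] = 8·[14,833 + 1,854] = 133,496; 9!/3 = 362,880/3 = 120,960.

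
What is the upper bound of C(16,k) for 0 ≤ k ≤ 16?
12,870

Reasoning: Maximum at k = 8: C(16,8) = 12,870.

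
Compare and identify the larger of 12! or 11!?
12!
12!=479,001,600, 11!=39,916,800. 12! > 11!.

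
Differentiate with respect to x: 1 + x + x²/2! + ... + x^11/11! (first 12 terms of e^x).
1 + x + x²/2! + ... + x^10/10!
Differentiating term by term gives the first 11 terms of e^x.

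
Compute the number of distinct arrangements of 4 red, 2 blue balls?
15

Working:
Multinomial: 6!/(4! × 2!) = 15.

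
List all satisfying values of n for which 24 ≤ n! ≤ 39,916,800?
n! is strictly increasing; 4! = 24 and 11! = 39,916,800, so valid n = 4, 5, 6, 7, 8, 9, 10, 11.

Answer: 4, 5, 6, 7, 8, 9, 10, 11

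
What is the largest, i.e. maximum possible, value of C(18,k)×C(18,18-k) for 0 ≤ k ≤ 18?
C(18,k)·C(18,18-k) = C(18,k)², maximised at the centre k = 9: C(18,9)² = 2,363,904,400.

Answer: 2,363,904,400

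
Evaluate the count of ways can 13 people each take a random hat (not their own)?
2,290,792,932

Working:
Using D(n) = (n-1)[D(n-1) + D(n-2)]:
D(13) = (13-1) × [D(12) + D(11)]
      = 12 × [176214841 + 14684570]
      = 12 × 190899411
      = 2,290,792,932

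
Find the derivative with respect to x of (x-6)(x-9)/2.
(2x - 15)/2
d/dx[(x-6)(x-9)] = (x-9) + (x-6) = 2x - 15. Dividing by 2 gives (2x - 15)/2.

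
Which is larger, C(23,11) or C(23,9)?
C(23,11)

Reasoning: C(23,11)=1,352,078, C(23,9)=817,190.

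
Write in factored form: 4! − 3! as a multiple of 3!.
3 × 3! = 18
4! − 3! = 4·3! − 3! = (4 − 1)·3! = 3 × 3! = 18.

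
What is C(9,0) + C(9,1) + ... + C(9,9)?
Sum of binomial coefficients = 2^9 = 512.

Answer: 512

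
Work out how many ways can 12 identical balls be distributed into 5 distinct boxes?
1,820

Working:
C(12+5-1, 5-1) = C(16, 4) = 1,820.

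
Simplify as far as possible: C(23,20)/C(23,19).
1/5

Solution: C(n,k+1)/C(n,k) = (n−k)/(k+1). Here (23−19)/(19+1) = 4/20 = 1/5.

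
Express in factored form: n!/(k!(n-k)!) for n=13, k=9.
C(13,9) = 715

Explanation: This is the binomial coefficient C(13,9) = 715.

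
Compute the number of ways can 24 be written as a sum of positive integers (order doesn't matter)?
1,575

Working:
Pentagonal recurrence p(n) = p(n−1) + p(n−2) − p(n−5) − p(n−7) + …: p(24) = p(23) + p(22) − p(19) − p(17) + p(12) + p(9) − p(2) = 1,255 + 1,002 − 490 − 297 + 77 + 30 − 2 = 1,575.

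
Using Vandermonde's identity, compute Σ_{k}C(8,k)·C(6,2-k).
91

= C(8+6,2) = C(14,2) = 91.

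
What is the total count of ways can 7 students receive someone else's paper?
1,854

Explanation: Using D(n) = (n-1)[D(n-1) + D(n-2)]:
D(7) = (7-1) × [D(6) + D(5)]
      = 6 × [265 + 44]
      = 6 × 309
      = 1,854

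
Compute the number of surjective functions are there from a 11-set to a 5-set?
29,607,600

Onto functions = 5! × S(11,5)
First compute S(11,5) via recurrence:
Using the Stirling recurrence: S(n,k) = k·S(n-1,k) + S(n-1,k-1)
S(11,5) = 5·S(10,5) + S(10,4)
         = 5·42525 + 34105
         = 212625 + 34105
         = 246,730
Then: 120 × 246730 = 29,607,600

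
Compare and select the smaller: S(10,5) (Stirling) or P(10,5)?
P(10,5)
S(10,5) = 5·S(9,5) + S(9,4) = 5·6,951 + 7,770 = 42,525; P(10,5) = 30,240.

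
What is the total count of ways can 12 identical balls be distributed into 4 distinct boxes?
455

Reasoning: C(12+4-1, 4-1) = C(15, 3) = 455.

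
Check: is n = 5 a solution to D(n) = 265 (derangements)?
No

Reasoning: D(5) = (5-1)·[D(4) + D(3)] = 4·[9 + 2] = 44, which does not equal 265.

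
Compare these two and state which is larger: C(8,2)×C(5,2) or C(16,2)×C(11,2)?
C(16,2)×C(11,2)

Explanation: C(8,2)×C(5,2)=280, C(16,2)×C(11,2)=6,600.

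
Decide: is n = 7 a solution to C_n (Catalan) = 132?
C_7 = C(14,7)/(7+1) = 3,432/8 = 429, which does not equal 132.
Final answer: No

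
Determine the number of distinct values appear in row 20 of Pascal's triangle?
11

Solution: Row 20 has entries C(20,0)..C(20,20); by symmetry C(20,k)=C(20,20-k), giving 11 distinct values.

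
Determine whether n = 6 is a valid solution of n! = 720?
Yes

6! = 6·5! = 6·120 = 720, which equals 720.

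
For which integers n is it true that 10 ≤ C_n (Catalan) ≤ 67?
C_3=5; C_4=14; C_5=42; C_6=132. So valid n = 4, 5.
Final answer: 4, 5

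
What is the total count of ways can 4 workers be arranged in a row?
24

Arrangements of 4 distinct objects: 4! = 24.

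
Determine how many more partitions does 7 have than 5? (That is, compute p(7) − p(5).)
8

Explanation: Pentagonal recurrence p(n) = p(n−1) + p(n−2) − p(n−5) − p(n−7) + …: p(7) = p(6) + p(5) − p(2) − p(0) = 11 + 7 − 2 − 1 = 15.
p(5) = p(4) + p(3) − p(0) = 5 + 3 − 1 = 7.
Difference = 15 − 7 = 8.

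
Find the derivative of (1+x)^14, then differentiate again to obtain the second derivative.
First derivative: 14(1+x)^{13}. Second derivative: 14·13·(1+x)^{12} = 182(1+x)^{12}.
Final answer: 182(1+x)^12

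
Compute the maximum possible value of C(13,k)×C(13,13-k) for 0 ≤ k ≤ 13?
C(13,k)·C(13,13-k) = C(13,k)², maximised at the centre k = 6: C(13,6)² = 2,944,656.
Final answer: 2,944,656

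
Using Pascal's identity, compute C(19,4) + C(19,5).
15,504

Working:
C(19,4) + C(19,5) = C(20,5) = 15,504.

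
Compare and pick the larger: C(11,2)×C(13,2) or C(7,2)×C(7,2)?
C(11,2)×C(13,2)

Working:
C(11,2)×C(13,2)=4,290, C(7,2)×C(7,2)=441.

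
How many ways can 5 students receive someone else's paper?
44

Solution: Using D(n) = (n-1)[D(n-1) + D(n-2)]:
D(5) = (5-1) × [D(4) + D(3)]
      = 4 × [9 + 2]
      = 4 × 11
      = 44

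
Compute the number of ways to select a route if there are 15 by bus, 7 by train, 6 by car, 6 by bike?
34

Reasoning: By the addition principle: 15 + 7 + 6 + 6 = 34.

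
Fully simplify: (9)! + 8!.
403,200

Working:
(9)! + 8! = (9)·8! + 8! = (9+1)·8! = 10·8! = 403,200.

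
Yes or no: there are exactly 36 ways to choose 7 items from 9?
Yes

Solution: C(9,7) = 36.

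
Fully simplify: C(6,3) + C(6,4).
35

Explanation: By Pascal's identity: C(7,4) = 35.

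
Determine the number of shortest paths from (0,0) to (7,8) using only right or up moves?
6,435

Choose 7 rights from 15 moves: C(15,7) = 6,435.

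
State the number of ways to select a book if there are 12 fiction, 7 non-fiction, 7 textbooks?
26

Explanation: By the addition principle: 12 + 7 + 7 = 26.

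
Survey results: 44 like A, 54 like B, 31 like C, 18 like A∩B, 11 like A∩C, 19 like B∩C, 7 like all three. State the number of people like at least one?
88

Working:
|A∪B∪C| = 44+54+31-18-11-19+7 = 88.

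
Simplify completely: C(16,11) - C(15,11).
3,003

Reasoning: C(16,11) - C(15,11) = C(15,10) = 3,003.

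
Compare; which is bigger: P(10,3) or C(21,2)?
P(10,3)

Explanation: P(10,3)=720, C(21,2)=210.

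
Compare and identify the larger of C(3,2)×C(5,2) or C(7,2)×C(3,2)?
C(7,2)×C(3,2)
C(3,2)×C(5,2)=30, C(7,2)×C(3,2)=63.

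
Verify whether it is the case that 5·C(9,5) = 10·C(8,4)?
False

Explanation: Absorption identity k·C(n,k) = n·C(n-1,k-1). LHS = 5·126 = 630; RHS = 10·70 = 700.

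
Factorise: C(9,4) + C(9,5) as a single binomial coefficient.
C(10,5)
By Pascal's identity: C(9,4) + C(9,5) = C(10,5) = 252.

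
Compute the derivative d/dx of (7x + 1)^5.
35(7x + 1)^4

Working:
Chain rule: 5(7x+1)^{4} × 7 = 35(7x+1)^{4}.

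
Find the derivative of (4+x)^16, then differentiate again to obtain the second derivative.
240(4+x)^14

Explanation: First derivative: 16(4+x)^{15}. Second derivative: 16·15·(4+x)^{14} = 240(4+x)^{14}.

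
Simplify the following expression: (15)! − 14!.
1,220,496,076,800

(15)! − 14! = (15)·14! − 14! = (15−1)·14! = 14·14! = 1,220,496,076,800.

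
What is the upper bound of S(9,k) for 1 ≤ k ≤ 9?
7,770

Reasoning: Row S(9,k) for k = 1..9 (via S(n,k) = k·S(n−1,k) + S(n−1,k−1)): 1, 255, 3,025, 7,770, 6,951, 2,646, 462, 36, 1. The row is unimodal; maximum at k = 4: 7,770.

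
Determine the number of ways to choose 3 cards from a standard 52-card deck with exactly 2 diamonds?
3,042

Solution: 13 diamonds and 39 non-diamonds: C(13,2) × C(39,1) = 78 × 39 = 3,042.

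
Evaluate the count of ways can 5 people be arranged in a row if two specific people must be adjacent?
48

Reasoning: Treat pair as unit: (5-1)! arrangements × 2 internal orders = 48.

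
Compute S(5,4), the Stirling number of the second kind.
10

Working:
Using the Stirling recurrence: S(n,k) = k·S(n-1,k) + S(n-1,k-1)
S(5,4) = 4·S(4,4) + S(4,3)
         = 4·1 + 6
         = 4 + 6
         = 10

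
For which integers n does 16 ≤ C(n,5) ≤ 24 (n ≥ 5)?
7

Explanation: C(6,5)=6; C(7,5)=21; C(8,5)=56. So valid n = 7.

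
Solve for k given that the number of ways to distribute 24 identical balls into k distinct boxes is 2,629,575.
Stars and bars: the count is C(24+k−1, k−1), increasing in k. k=6: C(29,5) = 118,755, k=7: C(30,6) = 593,775, k=8: C(31,7) = 2,629,575 ✓. So k = 8.

Answer: 8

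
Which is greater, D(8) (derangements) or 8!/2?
D(8) = (8-1)·[D(7) + D(6)] = 7·[1,854 + 265] = 14,833; 8!/2 = 40,320/2 = 20,160.

Answer: 8!/2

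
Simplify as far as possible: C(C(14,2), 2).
C(14,2) = 91, then C(91, 2) = 4,095.
Final answer: 4,095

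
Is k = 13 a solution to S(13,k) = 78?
No

Working:
S(13,13) = 13·S(12,13) + S(12,12) = 13·0 + 1 = 1, which does not equal 78.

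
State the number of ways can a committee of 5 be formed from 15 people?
C(15,5) = 15! / (5! × (15-5)!)
         = 15! / (5! × 10!)
         = 3,003
Final answer: 3,003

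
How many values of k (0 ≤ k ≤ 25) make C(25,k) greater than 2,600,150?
6

Working:
Row 25 is unimodal and symmetric about k=25/2. C(25,9)=2,042,975 ≤ 2,600,150; C(25,10)=3,268,760 > 2,600,150; by symmetry C(25,k) > 2,600,150 for k = 10..15. That's 15 - 10 + 1 = 6 values.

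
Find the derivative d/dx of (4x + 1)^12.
48(4x + 1)^11
Chain rule: 12(4x+1)^{11} × 4 = 48(4x+1)^{11}.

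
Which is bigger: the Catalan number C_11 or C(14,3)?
C_11

Reasoning: C_11 = C(22,11)/(11+1) = 705,432/12 = 58,786; C(14,3) = 364.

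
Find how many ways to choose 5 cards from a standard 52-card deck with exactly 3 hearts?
211,926
13 hearts and 39 non-hearts: C(13,3) × C(39,2) = 286 × 741 = 211,926.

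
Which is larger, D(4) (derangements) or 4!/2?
4!/2

Solution: D(4) = (4-1)·[D(3) + D(2)] = 3·[2 + 1] = 9; 4!/2 = 24/2 = 12.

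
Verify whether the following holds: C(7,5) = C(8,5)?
False
LHS = C(7,5) = 21; RHS = C(8,5) = 56. 21 ≠ 56, so the statement does not hold.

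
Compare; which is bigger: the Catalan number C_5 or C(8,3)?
C(8,3)

Working:
C_5 = C(10,5)/(5+1) = 252/6 = 42; C(8,3) = 56.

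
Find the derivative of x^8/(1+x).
Quotient rule: [8x^{7}(1+x) - x^8]/(1+x)².
Final answer: (8x^7(1+x) - x^8)/(1+x)²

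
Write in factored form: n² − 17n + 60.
(n − 5)(n − 12)

Working:
Seek roots whose sum is 17 and product is 60: (5, 12). So n² − 17n + 60 = (n − 5)(n − 12).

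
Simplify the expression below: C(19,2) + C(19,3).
1,140

Reasoning: By Pascal's identity: C(20,3) = 1,140.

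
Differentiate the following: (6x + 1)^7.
42(6x + 1)^6

Chain rule: 7(6x+1)^{6} × 6 = 42(6x+1)^{6}.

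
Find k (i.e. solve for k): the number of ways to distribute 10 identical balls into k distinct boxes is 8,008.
Stars and bars: the count is C(10+k−1, k−1), increasing in k. k=5: C(14,4) = 1,001, k=6: C(15,5) = 3,003, k=7: C(16,6) = 8,008 ✓. So k = 7.

Answer: 7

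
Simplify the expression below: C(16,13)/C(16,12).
C(n,k+1)/C(n,k) = (n−k)/(k+1). Here (16−12)/(12+1) = 4/13 = 4/13.

Answer: 4/13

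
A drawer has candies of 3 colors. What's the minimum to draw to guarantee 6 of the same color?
16

Solution: Worst case: 5 of each = 15. One more: 16.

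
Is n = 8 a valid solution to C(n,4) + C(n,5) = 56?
No

Solution: C(8,4) + C(8,5) = 70 + 56 = 126, which does not equal 56.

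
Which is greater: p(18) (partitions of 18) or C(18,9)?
C(18,9)

Solution: Pentagonal recurrence p(n) = p(n−1) + p(n−2) − p(n−5) − p(n−7) + …: p(18) = p(17) + p(16) − p(13) − p(11) + p(6) + p(3) = 297 + 231 − 101 − 56 + 11 + 3 = 385; C(18,9) = 48,620.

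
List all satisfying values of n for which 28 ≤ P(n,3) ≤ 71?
5

Reasoning: P(4,3)=24; P(5,3)=60; P(6,3)=120. So valid n = 5.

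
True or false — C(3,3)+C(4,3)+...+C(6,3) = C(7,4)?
True

Working:
Hockey stick identity gives Σ = C(7,4) = 35; RHS C(7,4) = 35.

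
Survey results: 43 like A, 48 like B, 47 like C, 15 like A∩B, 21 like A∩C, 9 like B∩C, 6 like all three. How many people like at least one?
99

Reasoning: |A∪B∪C| = 43+48+47-15-21-9+6 = 99.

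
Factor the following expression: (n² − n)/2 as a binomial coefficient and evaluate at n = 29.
(n² − n)/2 = n(n−1)/2 = C(n,2). At n = 29: C(29,2) = 406.

Answer: C(n,2); C(29,2) = 406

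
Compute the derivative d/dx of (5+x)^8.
Using the power rule: d/dx (5+x)^8 = 8(5+x)^{7}.
Final answer: 8(5+x)^7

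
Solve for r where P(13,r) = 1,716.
3
P(13,r) = 13·12·…·(13−r+1), a product of r factors. Multiplying down from 13: 13 = 13; 13·12 = 156; 13·12·11 = 1,716 ✓ (3 factors). So r = 3.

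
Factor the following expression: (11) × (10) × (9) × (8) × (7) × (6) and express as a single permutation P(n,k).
P(11,6) = 11!/(5)!

Product of 6 consecutive descending integers starting at 11: P(11,6) = 11!/5! = 332,640.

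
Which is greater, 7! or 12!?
7!=5,040, 12!=479,001,600. 12! > 7!.

Answer: 12!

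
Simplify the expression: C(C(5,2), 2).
45

Reasoning: C(5,2) = 10, then C(10, 2) = 45.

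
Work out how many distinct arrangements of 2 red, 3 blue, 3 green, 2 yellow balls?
25,200

Reasoning: Multinomial: 10!/(2! × 3! × 3! × 2!) = 25,200.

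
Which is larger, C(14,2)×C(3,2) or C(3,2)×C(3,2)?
C(14,2)×C(3,2)=273, C(3,2)×C(3,2)=9.

Answer: C(14,2)×C(3,2)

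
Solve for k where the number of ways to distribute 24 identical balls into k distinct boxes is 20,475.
5

Stars and bars: the count is C(24+k−1, k−1), increasing in k. k=3: C(26,2) = 325, k=4: C(27,3) = 2,925, k=5: C(28,4) = 20,475 ✓. So k = 5.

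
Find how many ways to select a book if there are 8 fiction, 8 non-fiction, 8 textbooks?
24

Working:
By the addition principle: 8 + 8 + 8 = 24.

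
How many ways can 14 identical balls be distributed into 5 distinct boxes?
C(14+5-1, 5-1) = C(18, 4) = 3,060.
Final answer: 3,060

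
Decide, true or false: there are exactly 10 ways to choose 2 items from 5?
True

Solution: C(5,2) = 10.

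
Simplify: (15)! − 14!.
1,220,496,076,800

(15)! − 14! = (15)·14! − 14! = (15−1)·14! = 14·14! = 1,220,496,076,800.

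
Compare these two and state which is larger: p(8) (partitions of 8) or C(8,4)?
C(8,4)

Solution: Pentagonal recurrence p(n) = p(n−1) + p(n−2) − p(n−5) − p(n−7) + …: p(8) = p(7) + p(6) − p(3) − p(1) = 15 + 11 − 3 − 1 = 22; C(8,4) = 70.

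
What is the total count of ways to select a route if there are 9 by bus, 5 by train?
14

Reasoning: By the addition principle: 9 + 5 = 14.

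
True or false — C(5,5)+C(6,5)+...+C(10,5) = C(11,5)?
True

Explanation: Hockey stick identity gives Σ = C(11,6) = 462; RHS C(11,5) = 462.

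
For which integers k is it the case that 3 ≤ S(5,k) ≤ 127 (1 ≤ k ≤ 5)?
2, 3, 4

Solution: S(5,1)=1; S(5,2)=15; S(5,3)=25; S(5,4)=10; S(5,5)=1. So valid k = 2, 3, 4.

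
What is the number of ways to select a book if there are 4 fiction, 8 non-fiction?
By the addition principle: 4 + 8 = 12.

Answer: 12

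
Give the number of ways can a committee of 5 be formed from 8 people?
56

Reasoning: C(8,5) = 8! / (5! × (8-5)!)
         = 8! / (5! × 3!)
         = 56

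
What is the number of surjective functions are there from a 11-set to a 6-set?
129,230,640

Working:
Onto functions = 6! × S(11,6)
First compute S(11,6) via recurrence:
Using the Stirling recurrence: S(n,k) = k·S(n-1,k) + S(n-1,k-1)
S(11,6) = 6·S(10,6) + S(10,5)
         = 6·22827 + 42525
         = 136962 + 42525
         = 179,487
Then: 720 × 179487 = 129,230,640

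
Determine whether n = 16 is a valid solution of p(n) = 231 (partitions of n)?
Yes

Reasoning: Pentagonal recurrence p(n) = p(n−1) + p(n−2) − p(n−5) − p(n−7) + …: p(16) = p(15) + p(14) − p(11) − p(9) + p(4) + p(1) = 176 + 135 − 56 − 30 + 5 + 1 = 231, which equals 231.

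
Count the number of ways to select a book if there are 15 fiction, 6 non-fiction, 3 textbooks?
By the addition principle: 15 + 6 + 3 = 24.

Answer: 24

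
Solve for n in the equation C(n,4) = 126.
C(n,4) = n(n−1)(n−2)(n−3)/4! is increasing in n, and n(n−1)(n−2)(n−3) = 4!·126 = 3,024 ≈ (n−1.5)^4 gives n ≈ 8.9. Check: C(7,4) = 35, C(8,4) = 70, C(9,4) = 126 ✓. So n = 9.
Final answer: 9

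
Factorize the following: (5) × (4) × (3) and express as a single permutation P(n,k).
Product of 3 consecutive descending integers starting at 5: P(5,3) = 5!/2! = 60.

Answer: P(5,3) = 5!/(2)!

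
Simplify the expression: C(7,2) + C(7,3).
By Pascal's identity: C(8,3) = 56.

Answer: 56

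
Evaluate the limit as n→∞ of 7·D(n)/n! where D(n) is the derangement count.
7/e
D(n)/n! → 1/e, so 7·D(n)/n! → 7/e.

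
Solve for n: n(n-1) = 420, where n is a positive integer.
n² − n − 420 = 0, so n = (1 ± √(1 + 4·420))/2 = (1 ± √1,681)/2 = (1 ± 41)/2, i.e. n = 21 or n = -20. Taking the positive root, n = 21 (check: 21×20 = 420).
Final answer: 21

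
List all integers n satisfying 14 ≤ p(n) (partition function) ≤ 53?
7, 8, 9, 10

Solution: Tabulating p(n) via p(n) = p(n−1) + p(n−2) − p(n−5) − p(n−7) + …: p(6)=11; p(7)=15; p(8)=22; p(9)=30; p(10)=42; p(11)=56. So valid n = 7, 8, 9, 10.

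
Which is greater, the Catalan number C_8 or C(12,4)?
C_8

Reasoning: C_8 = C(16,8)/(8+1) = 12,870/9 = 1,430; C(12,4) = 495.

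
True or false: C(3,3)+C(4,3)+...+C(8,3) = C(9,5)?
Hockey stick identity gives Σ = C(9,4) = 126; RHS C(9,5) = 126.

Answer: True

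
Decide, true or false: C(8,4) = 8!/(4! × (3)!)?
The correct denominator is 4!×4!, giving C(8,4) = 70; the stated RHS is 8!/(4!×3!) = 280 ≠ 70, so the statement does not hold.
Final answer: False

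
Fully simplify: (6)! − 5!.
(6)! − 5! = (6)·5! − 5! = (6−1)·5! = 5·5! = 600.
Final answer: 600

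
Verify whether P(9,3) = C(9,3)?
P(9,3) = 504 but C(9,3) = 84; they differ by a factor of 3! = 6, so the statement does not hold.
Final answer: False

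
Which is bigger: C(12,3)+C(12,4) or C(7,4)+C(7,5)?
C(12,3)+C(12,4)

Working:
First=715, Second=56.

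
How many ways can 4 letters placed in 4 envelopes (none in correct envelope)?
9

Using D(n) = (n-1)[D(n-1) + D(n-2)]:
D(4) = (4-1) × [D(3) + D(2)]
      = 3 × [2 + 1]
      = 3 × 3
      = 9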